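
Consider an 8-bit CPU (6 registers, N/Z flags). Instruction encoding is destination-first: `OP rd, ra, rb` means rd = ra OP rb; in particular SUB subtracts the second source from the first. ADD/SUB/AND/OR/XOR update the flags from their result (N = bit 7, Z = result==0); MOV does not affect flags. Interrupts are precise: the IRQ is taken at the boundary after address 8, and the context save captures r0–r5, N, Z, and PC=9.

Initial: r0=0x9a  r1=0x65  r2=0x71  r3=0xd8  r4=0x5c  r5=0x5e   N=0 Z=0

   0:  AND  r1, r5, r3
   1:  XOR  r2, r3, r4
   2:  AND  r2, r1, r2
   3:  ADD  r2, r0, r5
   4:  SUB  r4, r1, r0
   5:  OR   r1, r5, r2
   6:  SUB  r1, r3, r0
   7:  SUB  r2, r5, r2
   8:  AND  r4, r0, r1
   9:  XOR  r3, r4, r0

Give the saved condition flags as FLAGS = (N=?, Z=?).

after  0: r0=0x9a r1=0x58 r2=0x71 r3=0xd8 r4=0x5c r5=0x5e  N=0 Z=0
after  1: r0=0x9a r1=0x58 r2=0x84 r3=0xd8 r4=0x5c r5=0x5e  N=1 Z=0
after  2: r0=0x9a r1=0x58 r2=0x00 r3=0xd8 r4=0x5c r5=0x5e  N=0 Z=1
after  3: r0=0x9a r1=0x58 r2=0xf8 r3=0xd8 r4=0x5c r5=0x5e  N=1 Z=0
after  4: r0=0x9a r1=0x58 r2=0xf8 r3=0xd8 r4=0xbe r5=0x5e  N=1 Z=0
after  5: r0=0x9a r1=0xfe r2=0xf8 r3=0xd8 r4=0xbe r5=0x5e  N=1 Z=0
after  6: r0=0x9a r1=0x3e r2=0xf8 r3=0xd8 r4=0xbe r5=0x5e  N=0 Z=0
after  7: r0=0x9a r1=0x3e r2=0x66 r3=0xd8 r4=0xbe r5=0x5e  N=0 Z=0
after  8: r0=0x9a r1=0x3e r2=0x66 r3=0xd8 r4=0x1a r5=0x5e  N=0 Z=0
-- IRQ taken; context saved, return-PC = 9 --

FLAGS = (N=0, Z=0)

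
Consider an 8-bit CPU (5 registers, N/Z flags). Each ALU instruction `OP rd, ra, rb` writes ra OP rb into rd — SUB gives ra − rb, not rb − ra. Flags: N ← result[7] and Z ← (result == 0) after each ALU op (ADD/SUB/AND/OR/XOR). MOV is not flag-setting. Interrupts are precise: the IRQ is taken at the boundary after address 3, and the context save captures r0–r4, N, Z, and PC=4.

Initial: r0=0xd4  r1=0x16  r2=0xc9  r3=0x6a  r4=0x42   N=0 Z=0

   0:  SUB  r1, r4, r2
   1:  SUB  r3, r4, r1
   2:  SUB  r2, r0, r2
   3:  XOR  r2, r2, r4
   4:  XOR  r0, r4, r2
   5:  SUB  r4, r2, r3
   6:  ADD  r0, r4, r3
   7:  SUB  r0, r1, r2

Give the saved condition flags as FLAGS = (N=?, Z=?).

after  0: r0=0xd4 r1=0x79 r2=0xc9 r3=0x6a r4=0x42  N=0 Z=0
after  1: r0=0xd4 r1=0x79 r2=0xc9 r3=0xc9 r4=0x42  N=1 Z=0
after  2: r0=0xd4 r1=0x79 r2=0x0b r3=0xc9 r4=0x42  N=0 Z=0
after  3: r0=0xd4 r1=0x79 r2=0x49 r3=0xc9 r4=0x42  N=0 Z=0
-- IRQ taken; context saved, return-PC = 4 --

FLAGS = (N=0, Z=0)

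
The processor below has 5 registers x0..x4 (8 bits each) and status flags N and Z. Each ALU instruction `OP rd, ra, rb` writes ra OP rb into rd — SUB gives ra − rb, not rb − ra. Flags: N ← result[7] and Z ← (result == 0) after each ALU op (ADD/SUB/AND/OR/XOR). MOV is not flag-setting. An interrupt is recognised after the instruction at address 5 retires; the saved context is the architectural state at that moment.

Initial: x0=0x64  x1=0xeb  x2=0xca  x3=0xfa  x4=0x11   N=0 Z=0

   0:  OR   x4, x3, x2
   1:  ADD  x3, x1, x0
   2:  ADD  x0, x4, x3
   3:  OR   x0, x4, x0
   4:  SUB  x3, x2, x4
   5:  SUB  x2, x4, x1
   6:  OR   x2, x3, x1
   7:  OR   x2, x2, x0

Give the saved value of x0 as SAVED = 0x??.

SAVED = 0xfb

after  0: x0=0x64 x1=0xeb x2=0xca x3=0xfa x4=0xfa  N=1 Z=0
after  1: x0=0x64 x1=0xeb x2=0xca x3=0x4f x4=0xfa  N=0 Z=0
after  2: x0=0x49 x1=0xeb x2=0xca x3=0x4f x4=0xfa  N=0 Z=0
after  3: x0=0xfb x1=0xeb x2=0xca x3=0x4f x4=0xfa  N=1 Z=0
after  4: x0=0xfb x1=0xeb x2=0xca x3=0xd0 x4=0xfa  N=1 Z=0
after  5: x0=0xfb x1=0xeb x2=0x0f x3=0xd0 x4=0xfa  N=0 Z=0
-- IRQ taken; context saved, return-PC = 6 --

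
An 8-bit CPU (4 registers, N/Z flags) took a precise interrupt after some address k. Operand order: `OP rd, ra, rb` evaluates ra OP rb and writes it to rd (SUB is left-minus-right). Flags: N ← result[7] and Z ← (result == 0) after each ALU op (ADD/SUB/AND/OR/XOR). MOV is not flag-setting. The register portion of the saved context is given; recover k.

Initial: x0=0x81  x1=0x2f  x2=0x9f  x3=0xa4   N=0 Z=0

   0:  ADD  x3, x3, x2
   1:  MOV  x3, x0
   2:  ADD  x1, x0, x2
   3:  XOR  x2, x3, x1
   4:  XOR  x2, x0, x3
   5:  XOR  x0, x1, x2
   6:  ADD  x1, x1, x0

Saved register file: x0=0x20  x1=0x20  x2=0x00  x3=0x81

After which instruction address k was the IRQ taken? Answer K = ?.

K = 5

after  0: x0=0x81 x1=0x2f x2=0x9f x3=0x43  N=0 Z=0
after  1: x0=0x81 x1=0x2f x2=0x9f x3=0x81  N=0 Z=0
after  2: x0=0x81 x1=0x20 x2=0x9f x3=0x81  N=0 Z=0
after  3: x0=0x81 x1=0x20 x2=0xa1 x3=0x81  N=1 Z=0
after  4: x0=0x81 x1=0x20 x2=0x00 x3=0x81  N=0 Z=1
after  5: x0=0x20 x1=0x20 x2=0x00 x3=0x81  N=0 Z=0
-- IRQ taken; context saved, return-PC = 6 --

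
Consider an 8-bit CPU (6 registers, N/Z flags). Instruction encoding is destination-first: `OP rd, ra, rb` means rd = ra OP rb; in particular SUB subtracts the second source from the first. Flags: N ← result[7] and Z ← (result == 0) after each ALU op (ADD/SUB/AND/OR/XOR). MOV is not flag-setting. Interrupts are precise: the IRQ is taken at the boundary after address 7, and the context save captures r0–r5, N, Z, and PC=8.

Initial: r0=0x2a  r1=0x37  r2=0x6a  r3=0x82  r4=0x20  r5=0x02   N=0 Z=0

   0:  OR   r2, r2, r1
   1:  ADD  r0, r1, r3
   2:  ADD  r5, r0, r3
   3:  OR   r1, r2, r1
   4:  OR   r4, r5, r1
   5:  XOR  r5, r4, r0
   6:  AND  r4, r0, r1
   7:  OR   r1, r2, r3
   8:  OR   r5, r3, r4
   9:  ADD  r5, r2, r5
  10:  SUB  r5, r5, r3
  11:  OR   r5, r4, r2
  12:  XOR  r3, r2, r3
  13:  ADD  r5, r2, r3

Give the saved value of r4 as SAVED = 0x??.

SAVED = 0x39

after  0: r0=0x2a r1=0x37 r2=0x7f r3=0x82 r4=0x20 r5=0x02  N=0 Z=0
after  1: r0=0xb9 r1=0x37 r2=0x7f r3=0x82 r4=0x20 r5=0x02  N=1 Z=0
after  2: r0=0xb9 r1=0x37 r2=0x7f r3=0x82 r4=0x20 r5=0x3b  N=0 Z=0
after  3: r0=0xb9 r1=0x7f r2=0x7f r3=0x82 r4=0x20 r5=0x3b  N=0 Z=0
after  4: r0=0xb9 r1=0x7f r2=0x7f r3=0x82 r4=0x7f r5=0x3b  N=0 Z=0
after  5: r0=0xb9 r1=0x7f r2=0x7f r3=0x82 r4=0x7f r5=0xc6  N=1 Z=0
after  6: r0=0xb9 r1=0x7f r2=0x7f r3=0x82 r4=0x39 r5=0xc6  N=0 Z=0
after  7: r0=0xb9 r1=0xff r2=0x7f r3=0x82 r4=0x39 r5=0xc6  N=1 Z=0
-- IRQ taken; context saved, return-PC = 8 --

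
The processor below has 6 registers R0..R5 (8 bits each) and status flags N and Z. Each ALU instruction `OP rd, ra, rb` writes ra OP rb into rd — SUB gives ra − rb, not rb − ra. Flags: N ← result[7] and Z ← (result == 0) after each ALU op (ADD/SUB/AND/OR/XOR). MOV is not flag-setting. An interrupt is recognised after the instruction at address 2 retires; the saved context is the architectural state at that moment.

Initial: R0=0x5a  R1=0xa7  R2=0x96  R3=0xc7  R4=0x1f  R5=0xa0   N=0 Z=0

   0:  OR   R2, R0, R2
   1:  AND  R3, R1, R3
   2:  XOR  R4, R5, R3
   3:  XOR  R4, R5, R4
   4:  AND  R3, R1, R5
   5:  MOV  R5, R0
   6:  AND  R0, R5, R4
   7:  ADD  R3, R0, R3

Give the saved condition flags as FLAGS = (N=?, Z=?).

after  0: R0=0x5a R1=0xa7 R2=0xde R3=0xc7 R4=0x1f R5=0xa0  N=1 Z=0
after  1: R0=0x5a R1=0xa7 R2=0xde R3=0x87 R4=0x1f R5=0xa0  N=1 Z=0
after  2: R0=0x5a R1=0xa7 R2=0xde R3=0x87 R4=0x27 R5=0xa0  N=0 Z=0
-- IRQ taken; context saved, return-PC = 3 --

FLAGS = (N=0, Z=0)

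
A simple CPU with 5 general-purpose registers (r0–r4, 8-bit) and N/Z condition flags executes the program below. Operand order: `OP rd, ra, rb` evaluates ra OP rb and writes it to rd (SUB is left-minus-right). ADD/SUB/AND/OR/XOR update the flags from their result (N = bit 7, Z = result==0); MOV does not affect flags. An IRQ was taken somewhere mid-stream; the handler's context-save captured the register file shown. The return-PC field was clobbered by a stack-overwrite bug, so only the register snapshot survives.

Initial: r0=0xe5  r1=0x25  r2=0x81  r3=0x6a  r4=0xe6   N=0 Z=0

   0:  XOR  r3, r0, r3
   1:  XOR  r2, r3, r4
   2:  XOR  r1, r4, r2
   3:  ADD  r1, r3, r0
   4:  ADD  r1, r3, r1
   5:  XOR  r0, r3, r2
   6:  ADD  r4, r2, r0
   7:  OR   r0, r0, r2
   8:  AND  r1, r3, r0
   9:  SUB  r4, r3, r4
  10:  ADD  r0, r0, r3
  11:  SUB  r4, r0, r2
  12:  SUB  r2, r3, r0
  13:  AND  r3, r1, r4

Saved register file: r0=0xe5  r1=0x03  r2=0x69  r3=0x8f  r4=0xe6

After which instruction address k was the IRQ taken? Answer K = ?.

after  0: r0=0xe5 r1=0x25 r2=0x81 r3=0x8f r4=0xe6  N=1 Z=0
after  1: r0=0xe5 r1=0x25 r2=0x69 r3=0x8f r4=0xe6  N=0 Z=0
after  2: r0=0xe5 r1=0x8f r2=0x69 r3=0x8f r4=0xe6  N=1 Z=0
after  3: r0=0xe5 r1=0x74 r2=0x69 r3=0x8f r4=0xe6  N=0 Z=0
after  4: r0=0xe5 r1=0x03 r2=0x69 r3=0x8f r4=0xe6  N=0 Z=0
-- IRQ taken; context saved, return-PC = 5 --

K = 4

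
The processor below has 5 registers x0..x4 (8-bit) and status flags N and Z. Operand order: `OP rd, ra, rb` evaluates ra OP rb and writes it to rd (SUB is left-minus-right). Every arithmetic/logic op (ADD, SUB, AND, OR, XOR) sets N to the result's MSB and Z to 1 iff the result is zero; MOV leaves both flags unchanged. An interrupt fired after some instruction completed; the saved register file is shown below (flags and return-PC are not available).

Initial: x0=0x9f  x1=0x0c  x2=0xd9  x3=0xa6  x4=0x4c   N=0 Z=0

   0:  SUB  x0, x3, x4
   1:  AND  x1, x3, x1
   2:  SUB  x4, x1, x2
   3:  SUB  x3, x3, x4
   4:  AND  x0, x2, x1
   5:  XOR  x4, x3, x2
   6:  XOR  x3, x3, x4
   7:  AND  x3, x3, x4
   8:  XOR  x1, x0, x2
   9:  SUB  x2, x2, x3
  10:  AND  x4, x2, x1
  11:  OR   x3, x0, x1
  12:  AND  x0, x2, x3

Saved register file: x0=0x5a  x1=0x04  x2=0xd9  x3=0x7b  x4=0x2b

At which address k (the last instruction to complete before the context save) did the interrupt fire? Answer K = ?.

K = 3

after  0: x0=0x5a x1=0x0c x2=0xd9 x3=0xa6 x4=0x4c  N=0 Z=0
after  1: x0=0x5a x1=0x04 x2=0xd9 x3=0xa6 x4=0x4c  N=0 Z=0
after  2: x0=0x5a x1=0x04 x2=0xd9 x3=0xa6 x4=0x2b  N=0 Z=0
after  3: x0=0x5a x1=0x04 x2=0xd9 x3=0x7b x4=0x2b  N=0 Z=0
-- IRQ taken; context saved, return-PC = 4 --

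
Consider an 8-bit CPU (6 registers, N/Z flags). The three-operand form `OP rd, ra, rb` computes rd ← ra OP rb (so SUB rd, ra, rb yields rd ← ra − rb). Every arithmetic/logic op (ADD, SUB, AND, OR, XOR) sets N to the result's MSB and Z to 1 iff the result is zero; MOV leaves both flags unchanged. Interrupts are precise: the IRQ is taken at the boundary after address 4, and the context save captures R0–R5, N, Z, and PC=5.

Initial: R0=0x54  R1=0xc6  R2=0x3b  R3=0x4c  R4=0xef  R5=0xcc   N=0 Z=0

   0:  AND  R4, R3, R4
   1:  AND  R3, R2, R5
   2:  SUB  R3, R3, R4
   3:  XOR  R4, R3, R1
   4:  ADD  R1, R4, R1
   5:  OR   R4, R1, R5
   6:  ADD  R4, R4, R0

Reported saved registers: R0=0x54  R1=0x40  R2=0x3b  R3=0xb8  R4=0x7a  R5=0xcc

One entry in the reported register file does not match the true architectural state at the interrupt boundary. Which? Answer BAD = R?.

BAD = R3

after  0: R0=0x54 R1=0xc6 R2=0x3b R3=0x4c R4=0x4c R5=0xcc  N=0 Z=0
after  1: R0=0x54 R1=0xc6 R2=0x3b R3=0x08 R4=0x4c R5=0xcc  N=0 Z=0
after  2: R0=0x54 R1=0xc6 R2=0x3b R3=0xbc R4=0x4c R5=0xcc  N=1 Z=0
after  3: R0=0x54 R1=0xc6 R2=0x3b R3=0xbc R4=0x7a R5=0xcc  N=0 Z=0
after  4: R0=0x54 R1=0x40 R2=0x3b R3=0xbc R4=0x7a R5=0xcc  N=0 Z=0
-- IRQ taken; context saved, return-PC = 5 --
mismatch: R3: reported 0xb8 vs actual 0xbc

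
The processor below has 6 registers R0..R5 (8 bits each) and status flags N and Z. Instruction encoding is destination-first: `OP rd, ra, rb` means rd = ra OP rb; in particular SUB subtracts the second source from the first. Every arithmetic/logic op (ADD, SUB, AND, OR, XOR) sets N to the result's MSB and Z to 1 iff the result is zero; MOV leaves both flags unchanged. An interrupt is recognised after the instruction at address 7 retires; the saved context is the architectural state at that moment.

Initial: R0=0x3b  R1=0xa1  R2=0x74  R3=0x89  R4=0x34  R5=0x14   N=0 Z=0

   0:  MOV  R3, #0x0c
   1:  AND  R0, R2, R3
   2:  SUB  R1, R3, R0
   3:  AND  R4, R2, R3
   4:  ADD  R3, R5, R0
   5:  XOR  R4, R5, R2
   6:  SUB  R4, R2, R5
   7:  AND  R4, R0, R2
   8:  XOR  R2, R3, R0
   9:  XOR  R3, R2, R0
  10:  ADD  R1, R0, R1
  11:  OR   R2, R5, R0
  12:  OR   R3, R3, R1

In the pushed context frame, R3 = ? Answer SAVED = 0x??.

SAVED = 0x18

after  0: R0=0x3b R1=0xa1 R2=0x74 R3=0x0c R4=0x34 R5=0x14  N=0 Z=0
after  1: R0=0x04 R1=0xa1 R2=0x74 R3=0x0c R4=0x34 R5=0x14  N=0 Z=0
after  2: R0=0x04 R1=0x08 R2=0x74 R3=0x0c R4=0x34 R5=0x14  N=0 Z=0
after  3: R0=0x04 R1=0x08 R2=0x74 R3=0x0c R4=0x04 R5=0x14  N=0 Z=0
after  4: R0=0x04 R1=0x08 R2=0x74 R3=0x18 R4=0x04 R5=0x14  N=0 Z=0
after  5: R0=0x04 R1=0x08 R2=0x74 R3=0x18 R4=0x60 R5=0x14  N=0 Z=0
after  6: R0=0x04 R1=0x08 R2=0x74 R3=0x18 R4=0x60 R5=0x14  N=0 Z=0
after  7: R0=0x04 R1=0x08 R2=0x74 R3=0x18 R4=0x04 R5=0x14  N=0 Z=0
-- IRQ taken; context saved, return-PC = 8 --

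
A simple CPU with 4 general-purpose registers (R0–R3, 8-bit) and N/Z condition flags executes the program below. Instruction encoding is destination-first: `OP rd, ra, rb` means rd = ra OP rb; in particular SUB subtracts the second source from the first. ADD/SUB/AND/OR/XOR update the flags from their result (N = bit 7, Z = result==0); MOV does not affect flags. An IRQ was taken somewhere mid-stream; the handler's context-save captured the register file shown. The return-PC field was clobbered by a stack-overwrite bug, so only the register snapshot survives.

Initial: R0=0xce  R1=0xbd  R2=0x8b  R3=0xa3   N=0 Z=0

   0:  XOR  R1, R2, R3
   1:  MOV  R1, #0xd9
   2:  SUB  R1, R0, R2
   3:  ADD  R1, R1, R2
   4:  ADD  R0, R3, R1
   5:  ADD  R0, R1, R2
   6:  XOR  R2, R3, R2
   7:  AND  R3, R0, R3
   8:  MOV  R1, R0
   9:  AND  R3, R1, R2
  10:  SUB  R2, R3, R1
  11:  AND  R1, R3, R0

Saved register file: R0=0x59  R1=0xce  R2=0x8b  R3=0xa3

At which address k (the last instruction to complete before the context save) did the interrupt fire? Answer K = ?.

K = 5

after  0: R0=0xce R1=0x28 R2=0x8b R3=0xa3  N=0 Z=0
after  1: R0=0xce R1=0xd9 R2=0x8b R3=0xa3  N=0 Z=0
after  2: R0=0xce R1=0x43 R2=0x8b R3=0xa3  N=0 Z=0
after  3: R0=0xce R1=0xce R2=0x8b R3=0xa3  N=1 Z=0
after  4: R0=0x71 R1=0xce R2=0x8b R3=0xa3  N=0 Z=0
after  5: R0=0x59 R1=0xce R2=0x8b R3=0xa3  N=0 Z=0
-- IRQ taken; context saved, return-PC = 6 --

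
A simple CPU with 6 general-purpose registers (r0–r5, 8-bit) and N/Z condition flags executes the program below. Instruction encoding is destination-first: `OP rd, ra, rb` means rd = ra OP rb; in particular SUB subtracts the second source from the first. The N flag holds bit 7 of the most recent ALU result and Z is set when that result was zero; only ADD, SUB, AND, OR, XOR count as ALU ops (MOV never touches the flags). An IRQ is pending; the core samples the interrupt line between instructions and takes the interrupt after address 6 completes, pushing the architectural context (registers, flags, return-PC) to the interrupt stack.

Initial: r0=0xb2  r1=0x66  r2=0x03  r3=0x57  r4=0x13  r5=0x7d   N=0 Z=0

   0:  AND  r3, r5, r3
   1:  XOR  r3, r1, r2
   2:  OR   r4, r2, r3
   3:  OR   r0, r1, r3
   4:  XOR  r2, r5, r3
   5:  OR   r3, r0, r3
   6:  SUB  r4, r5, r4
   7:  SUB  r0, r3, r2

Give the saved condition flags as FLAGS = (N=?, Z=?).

FLAGS = (N=0, Z=0)

after  0: r0=0xb2 r1=0x66 r2=0x03 r3=0x55 r4=0x13 r5=0x7d  N=0 Z=0
after  1: r0=0xb2 r1=0x66 r2=0x03 r3=0x65 r4=0x13 r5=0x7d  N=0 Z=0
after  2: r0=0xb2 r1=0x66 r2=0x03 r3=0x65 r4=0x67 r5=0x7d  N=0 Z=0
after  3: r0=0x67 r1=0x66 r2=0x03 r3=0x65 r4=0x67 r5=0x7d  N=0 Z=0
after  4: r0=0x67 r1=0x66 r2=0x18 r3=0x65 r4=0x67 r5=0x7d  N=0 Z=0
after  5: r0=0x67 r1=0x66 r2=0x18 r3=0x67 r4=0x67 r5=0x7d  N=0 Z=0
after  6: r0=0x67 r1=0x66 r2=0x18 r3=0x67 r4=0x16 r5=0x7d  N=0 Z=0
-- IRQ taken; context saved, return-PC = 7 --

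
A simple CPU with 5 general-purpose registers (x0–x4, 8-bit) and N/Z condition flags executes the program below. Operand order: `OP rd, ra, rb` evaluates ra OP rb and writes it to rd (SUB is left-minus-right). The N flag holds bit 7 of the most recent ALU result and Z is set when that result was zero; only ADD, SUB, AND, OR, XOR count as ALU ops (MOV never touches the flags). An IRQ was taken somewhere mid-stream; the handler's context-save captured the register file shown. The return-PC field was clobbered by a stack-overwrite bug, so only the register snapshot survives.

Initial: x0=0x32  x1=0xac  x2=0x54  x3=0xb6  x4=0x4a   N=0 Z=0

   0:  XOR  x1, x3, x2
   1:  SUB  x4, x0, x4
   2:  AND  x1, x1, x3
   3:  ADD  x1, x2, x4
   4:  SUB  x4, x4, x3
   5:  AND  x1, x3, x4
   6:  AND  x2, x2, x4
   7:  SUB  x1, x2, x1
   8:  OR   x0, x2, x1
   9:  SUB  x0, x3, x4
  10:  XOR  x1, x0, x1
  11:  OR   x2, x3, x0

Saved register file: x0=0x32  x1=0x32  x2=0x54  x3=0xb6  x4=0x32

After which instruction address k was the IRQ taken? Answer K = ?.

K = 5

after  0: x0=0x32 x1=0xe2 x2=0x54 x3=0xb6 x4=0x4a  N=1 Z=0
after  1: x0=0x32 x1=0xe2 x2=0x54 x3=0xb6 x4=0xe8  N=1 Z=0
after  2: x0=0x32 x1=0xa2 x2=0x54 x3=0xb6 x4=0xe8  N=1 Z=0
after  3: x0=0x32 x1=0x3c x2=0x54 x3=0xb6 x4=0xe8  N=0 Z=0
after  4: x0=0x32 x1=0x3c x2=0x54 x3=0xb6 x4=0x32  N=0 Z=0
after  5: x0=0x32 x1=0x32 x2=0x54 x3=0xb6 x4=0x32  N=0 Z=0
-- IRQ taken; context saved, return-PC = 6 --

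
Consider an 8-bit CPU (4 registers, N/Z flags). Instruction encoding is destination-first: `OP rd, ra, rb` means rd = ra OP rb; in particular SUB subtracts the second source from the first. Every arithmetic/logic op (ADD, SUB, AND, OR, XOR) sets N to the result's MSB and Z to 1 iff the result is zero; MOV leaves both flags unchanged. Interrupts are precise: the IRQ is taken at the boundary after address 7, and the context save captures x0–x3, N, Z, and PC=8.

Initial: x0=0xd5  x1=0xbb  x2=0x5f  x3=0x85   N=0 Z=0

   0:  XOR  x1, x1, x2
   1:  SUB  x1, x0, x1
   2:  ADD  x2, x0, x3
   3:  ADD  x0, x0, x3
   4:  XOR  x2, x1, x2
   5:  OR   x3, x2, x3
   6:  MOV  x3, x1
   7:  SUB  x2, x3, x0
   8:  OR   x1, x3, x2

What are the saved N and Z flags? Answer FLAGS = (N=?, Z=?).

FLAGS = (N=1, Z=0)

after  0: x0=0xd5 x1=0xe4 x2=0x5f x3=0x85  N=1 Z=0
after  1: x0=0xd5 x1=0xf1 x2=0x5f x3=0x85  N=1 Z=0
after  2: x0=0xd5 x1=0xf1 x2=0x5a x3=0x85  N=0 Z=0
after  3: x0=0x5a x1=0xf1 x2=0x5a x3=0x85  N=0 Z=0
after  4: x0=0x5a x1=0xf1 x2=0xab x3=0x85  N=1 Z=0
after  5: x0=0x5a x1=0xf1 x2=0xab x3=0xaf  N=1 Z=0
after  6: x0=0x5a x1=0xf1 x2=0xab x3=0xf1  N=1 Z=0
after  7: x0=0x5a x1=0xf1 x2=0x97 x3=0xf1  N=1 Z=0
-- IRQ taken; context saved, return-PC = 8 --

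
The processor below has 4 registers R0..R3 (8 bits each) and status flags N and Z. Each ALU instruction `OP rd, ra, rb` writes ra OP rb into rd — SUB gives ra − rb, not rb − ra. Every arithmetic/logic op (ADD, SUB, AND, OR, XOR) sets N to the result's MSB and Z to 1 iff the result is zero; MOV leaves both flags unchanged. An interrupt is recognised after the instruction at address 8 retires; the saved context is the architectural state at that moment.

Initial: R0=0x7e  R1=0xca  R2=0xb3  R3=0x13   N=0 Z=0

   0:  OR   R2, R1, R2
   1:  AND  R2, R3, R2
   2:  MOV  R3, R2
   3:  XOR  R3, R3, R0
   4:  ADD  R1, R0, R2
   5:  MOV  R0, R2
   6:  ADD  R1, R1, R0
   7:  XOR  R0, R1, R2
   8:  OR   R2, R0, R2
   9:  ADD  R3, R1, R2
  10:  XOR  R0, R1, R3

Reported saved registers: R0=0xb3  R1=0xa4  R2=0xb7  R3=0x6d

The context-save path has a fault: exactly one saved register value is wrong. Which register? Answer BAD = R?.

after  0: R0=0x7e R1=0xca R2=0xfb R3=0x13  N=1 Z=0
after  1: R0=0x7e R1=0xca R2=0x13 R3=0x13  N=0 Z=0
after  2: R0=0x7e R1=0xca R2=0x13 R3=0x13  N=0 Z=0
after  3: R0=0x7e R1=0xca R2=0x13 R3=0x6d  N=0 Z=0
after  4: R0=0x7e R1=0x91 R2=0x13 R3=0x6d  N=1 Z=0
after  5: R0=0x13 R1=0x91 R2=0x13 R3=0x6d  N=1 Z=0
after  6: R0=0x13 R1=0xa4 R2=0x13 R3=0x6d  N=1 Z=0
after  7: R0=0xb7 R1=0xa4 R2=0x13 R3=0x6d  N=1 Z=0
after  8: R0=0xb7 R1=0xa4 R2=0xb7 R3=0x6d  N=1 Z=0
-- IRQ taken; context saved, return-PC = 9 --
mismatch: R0: reported 0xb3 vs actual 0xb7

BAD = R0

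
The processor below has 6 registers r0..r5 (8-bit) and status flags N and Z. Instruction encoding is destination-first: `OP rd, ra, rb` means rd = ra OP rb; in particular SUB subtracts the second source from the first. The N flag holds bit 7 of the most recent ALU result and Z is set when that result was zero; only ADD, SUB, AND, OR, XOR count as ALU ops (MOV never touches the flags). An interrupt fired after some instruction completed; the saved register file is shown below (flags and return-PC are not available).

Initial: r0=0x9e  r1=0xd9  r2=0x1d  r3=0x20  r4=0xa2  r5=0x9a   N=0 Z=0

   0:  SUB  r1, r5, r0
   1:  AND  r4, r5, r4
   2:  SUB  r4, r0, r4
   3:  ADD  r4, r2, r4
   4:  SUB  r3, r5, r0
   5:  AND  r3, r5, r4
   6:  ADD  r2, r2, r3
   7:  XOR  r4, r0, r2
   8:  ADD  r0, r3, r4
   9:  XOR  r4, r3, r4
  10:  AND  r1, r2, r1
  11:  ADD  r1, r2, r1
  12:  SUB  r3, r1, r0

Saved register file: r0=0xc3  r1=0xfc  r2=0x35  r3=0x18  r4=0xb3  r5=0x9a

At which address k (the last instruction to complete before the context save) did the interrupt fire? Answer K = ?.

K = 9

after  0: r0=0x9e r1=0xfc r2=0x1d r3=0x20 r4=0xa2 r5=0x9a  N=1 Z=0
after  1: r0=0x9e r1=0xfc r2=0x1d r3=0x20 r4=0x82 r5=0x9a  N=1 Z=0
after  2: r0=0x9e r1=0xfc r2=0x1d r3=0x20 r4=0x1c r5=0x9a  N=0 Z=0
after  3: r0=0x9e r1=0xfc r2=0x1d r3=0x20 r4=0x39 r5=0x9a  N=0 Z=0
after  4: r0=0x9e r1=0xfc r2=0x1d r3=0xfc r4=0x39 r5=0x9a  N=1 Z=0
after  5: r0=0x9e r1=0xfc r2=0x1d r3=0x18 r4=0x39 r5=0x9a  N=0 Z=0
after  6: r0=0x9e r1=0xfc r2=0x35 r3=0x18 r4=0x39 r5=0x9a  N=0 Z=0
after  7: r0=0x9e r1=0xfc r2=0x35 r3=0x18 r4=0xab r5=0x9a  N=1 Z=0
after  8: r0=0xc3 r1=0xfc r2=0x35 r3=0x18 r4=0xab r5=0x9a  N=1 Z=0
after  9: r0=0xc3 r1=0xfc r2=0x35 r3=0x18 r4=0xb3 r5=0x9a  N=1 Z=0
-- IRQ taken; context saved, return-PC = 10 --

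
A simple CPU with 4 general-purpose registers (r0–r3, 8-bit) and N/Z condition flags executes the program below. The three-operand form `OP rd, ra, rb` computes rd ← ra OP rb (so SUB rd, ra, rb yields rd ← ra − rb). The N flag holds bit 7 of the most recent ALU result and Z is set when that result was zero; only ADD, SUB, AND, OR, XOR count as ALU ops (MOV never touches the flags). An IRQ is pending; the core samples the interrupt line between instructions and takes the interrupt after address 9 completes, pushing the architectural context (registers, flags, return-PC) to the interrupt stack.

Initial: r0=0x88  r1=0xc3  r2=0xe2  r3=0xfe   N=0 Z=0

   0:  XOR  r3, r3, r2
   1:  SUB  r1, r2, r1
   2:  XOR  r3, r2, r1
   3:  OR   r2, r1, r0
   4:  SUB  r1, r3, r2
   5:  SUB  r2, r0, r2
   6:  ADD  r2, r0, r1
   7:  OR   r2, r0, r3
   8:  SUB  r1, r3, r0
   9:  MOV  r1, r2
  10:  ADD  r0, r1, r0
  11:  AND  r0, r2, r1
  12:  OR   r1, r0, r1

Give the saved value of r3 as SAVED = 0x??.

after  0: r0=0x88 r1=0xc3 r2=0xe2 r3=0x1c  N=0 Z=0
after  1: r0=0x88 r1=0x1f r2=0xe2 r3=0x1c  N=0 Z=0
after  2: r0=0x88 r1=0x1f r2=0xe2 r3=0xfd  N=1 Z=0
after  3: r0=0x88 r1=0x1f r2=0x9f r3=0xfd  N=1 Z=0
after  4: r0=0x88 r1=0x5e r2=0x9f r3=0xfd  N=0 Z=0
after  5: r0=0x88 r1=0x5e r2=0xe9 r3=0xfd  N=1 Z=0
after  6: r0=0x88 r1=0x5e r2=0xe6 r3=0xfd  N=1 Z=0
after  7: r0=0x88 r1=0x5e r2=0xfd r3=0xfd  N=1 Z=0
after  8: r0=0x88 r1=0x75 r2=0xfd r3=0xfd  N=0 Z=0
after  9: r0=0x88 r1=0xfd r2=0xfd r3=0xfd  N=0 Z=0
-- IRQ taken; context saved, return-PC = 10 --

SAVED = 0xfd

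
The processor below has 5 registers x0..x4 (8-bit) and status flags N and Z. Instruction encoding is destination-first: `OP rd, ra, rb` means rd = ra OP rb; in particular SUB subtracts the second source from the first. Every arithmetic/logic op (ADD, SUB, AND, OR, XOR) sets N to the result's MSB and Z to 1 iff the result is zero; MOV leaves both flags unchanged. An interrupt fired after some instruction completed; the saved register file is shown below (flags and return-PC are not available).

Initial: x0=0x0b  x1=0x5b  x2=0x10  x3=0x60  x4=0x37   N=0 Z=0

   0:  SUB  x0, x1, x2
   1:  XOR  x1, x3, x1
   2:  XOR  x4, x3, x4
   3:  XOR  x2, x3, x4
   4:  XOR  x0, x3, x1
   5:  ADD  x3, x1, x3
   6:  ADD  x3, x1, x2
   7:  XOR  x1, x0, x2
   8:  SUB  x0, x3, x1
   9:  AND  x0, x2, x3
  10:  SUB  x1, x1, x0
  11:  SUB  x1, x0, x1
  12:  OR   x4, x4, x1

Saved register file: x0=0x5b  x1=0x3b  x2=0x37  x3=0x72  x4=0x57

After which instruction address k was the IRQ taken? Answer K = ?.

after  0: x0=0x4b x1=0x5b x2=0x10 x3=0x60 x4=0x37  N=0 Z=0
after  1: x0=0x4b x1=0x3b x2=0x10 x3=0x60 x4=0x37  N=0 Z=0
after  2: x0=0x4b x1=0x3b x2=0x10 x3=0x60 x4=0x57  N=0 Z=0
after  3: x0=0x4b x1=0x3b x2=0x37 x3=0x60 x4=0x57  N=0 Z=0
after  4: x0=0x5b x1=0x3b x2=0x37 x3=0x60 x4=0x57  N=0 Z=0
after  5: x0=0x5b x1=0x3b x2=0x37 x3=0x9b x4=0x57  N=1 Z=0
after  6: x0=0x5b x1=0x3b x2=0x37 x3=0x72 x4=0x57  N=0 Z=0
-- IRQ taken; context saved, return-PC = 7 --

K = 6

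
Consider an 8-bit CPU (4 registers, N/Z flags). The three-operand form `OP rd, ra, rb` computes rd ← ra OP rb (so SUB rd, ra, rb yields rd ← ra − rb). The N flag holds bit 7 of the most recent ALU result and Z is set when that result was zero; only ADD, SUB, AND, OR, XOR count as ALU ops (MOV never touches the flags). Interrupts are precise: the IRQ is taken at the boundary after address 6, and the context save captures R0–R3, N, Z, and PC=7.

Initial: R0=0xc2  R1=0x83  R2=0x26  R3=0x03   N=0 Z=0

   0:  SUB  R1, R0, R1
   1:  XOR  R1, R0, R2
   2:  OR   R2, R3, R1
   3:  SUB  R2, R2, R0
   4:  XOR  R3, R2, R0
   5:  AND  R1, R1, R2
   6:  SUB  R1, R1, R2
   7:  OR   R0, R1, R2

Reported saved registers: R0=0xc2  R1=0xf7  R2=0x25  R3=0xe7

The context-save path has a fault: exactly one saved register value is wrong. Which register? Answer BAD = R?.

BAD = R1

after  0: R0=0xc2 R1=0x3f R2=0x26 R3=0x03  N=0 Z=0
after  1: R0=0xc2 R1=0xe4 R2=0x26 R3=0x03  N=1 Z=0
after  2: R0=0xc2 R1=0xe4 R2=0xe7 R3=0x03  N=1 Z=0
after  3: R0=0xc2 R1=0xe4 R2=0x25 R3=0x03  N=0 Z=0
after  4: R0=0xc2 R1=0xe4 R2=0x25 R3=0xe7  N=1 Z=0
after  5: R0=0xc2 R1=0x24 R2=0x25 R3=0xe7  N=0 Z=0
after  6: R0=0xc2 R1=0xff R2=0x25 R3=0xe7  N=1 Z=0
-- IRQ taken; context saved, return-PC = 7 --
mismatch: R1: reported 0xf7 vs actual 0xff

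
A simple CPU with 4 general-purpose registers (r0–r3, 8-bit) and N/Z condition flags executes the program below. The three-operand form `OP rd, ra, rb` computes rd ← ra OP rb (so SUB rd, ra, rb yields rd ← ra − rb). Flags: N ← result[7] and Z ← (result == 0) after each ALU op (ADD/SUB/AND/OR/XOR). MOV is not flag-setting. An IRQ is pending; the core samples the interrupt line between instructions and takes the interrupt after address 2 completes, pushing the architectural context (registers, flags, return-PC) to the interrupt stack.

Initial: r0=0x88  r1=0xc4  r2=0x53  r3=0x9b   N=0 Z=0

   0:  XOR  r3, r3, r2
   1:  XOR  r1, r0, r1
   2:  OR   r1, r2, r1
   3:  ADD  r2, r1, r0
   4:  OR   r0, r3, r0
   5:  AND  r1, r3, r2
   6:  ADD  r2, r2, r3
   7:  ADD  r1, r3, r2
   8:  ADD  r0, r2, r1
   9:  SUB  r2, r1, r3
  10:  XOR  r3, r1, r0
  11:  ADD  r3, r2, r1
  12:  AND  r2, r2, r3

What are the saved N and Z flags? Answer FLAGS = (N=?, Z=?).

after  0: r0=0x88 r1=0xc4 r2=0x53 r3=0xc8  N=1 Z=0
after  1: r0=0x88 r1=0x4c r2=0x53 r3=0xc8  N=0 Z=0
after  2: r0=0x88 r1=0x5f r2=0x53 r3=0xc8  N=0 Z=0
-- IRQ taken; context saved, return-PC = 3 --

FLAGS = (N=0, Z=0)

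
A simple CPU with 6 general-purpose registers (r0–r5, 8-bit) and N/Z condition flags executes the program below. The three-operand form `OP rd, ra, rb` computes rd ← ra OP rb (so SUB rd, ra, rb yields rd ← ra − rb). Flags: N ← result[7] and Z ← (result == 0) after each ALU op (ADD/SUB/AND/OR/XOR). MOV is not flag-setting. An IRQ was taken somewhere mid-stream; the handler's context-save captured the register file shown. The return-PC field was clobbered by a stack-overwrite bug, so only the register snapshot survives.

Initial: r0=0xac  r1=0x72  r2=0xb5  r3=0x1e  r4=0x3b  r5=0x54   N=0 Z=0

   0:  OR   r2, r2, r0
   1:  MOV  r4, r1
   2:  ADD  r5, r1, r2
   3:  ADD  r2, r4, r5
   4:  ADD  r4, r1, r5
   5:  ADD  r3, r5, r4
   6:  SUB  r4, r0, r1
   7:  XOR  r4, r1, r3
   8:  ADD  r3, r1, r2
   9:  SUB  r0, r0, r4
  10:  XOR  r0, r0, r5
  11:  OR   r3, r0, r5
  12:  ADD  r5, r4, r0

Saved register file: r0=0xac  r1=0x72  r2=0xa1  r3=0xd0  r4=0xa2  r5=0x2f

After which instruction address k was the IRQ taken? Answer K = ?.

K = 7

after  0: r0=0xac r1=0x72 r2=0xbd r3=0x1e r4=0x3b r5=0x54  N=1 Z=0
after  1: r0=0xac r1=0x72 r2=0xbd r3=0x1e r4=0x72 r5=0x54  N=1 Z=0
after  2: r0=0xac r1=0x72 r2=0xbd r3=0x1e r4=0x72 r5=0x2f  N=0 Z=0
after  3: r0=0xac r1=0x72 r2=0xa1 r3=0x1e r4=0x72 r5=0x2f  N=1 Z=0
after  4: r0=0xac r1=0x72 r2=0xa1 r3=0x1e r4=0xa1 r5=0x2f  N=1 Z=0
after  5: r0=0xac r1=0x72 r2=0xa1 r3=0xd0 r4=0xa1 r5=0x2f  N=1 Z=0
after  6: r0=0xac r1=0x72 r2=0xa1 r3=0xd0 r4=0x3a r5=0x2f  N=0 Z=0
after  7: r0=0xac r1=0x72 r2=0xa1 r3=0xd0 r4=0xa2 r5=0x2f  N=1 Z=0
-- IRQ taken; context saved, return-PC = 8 --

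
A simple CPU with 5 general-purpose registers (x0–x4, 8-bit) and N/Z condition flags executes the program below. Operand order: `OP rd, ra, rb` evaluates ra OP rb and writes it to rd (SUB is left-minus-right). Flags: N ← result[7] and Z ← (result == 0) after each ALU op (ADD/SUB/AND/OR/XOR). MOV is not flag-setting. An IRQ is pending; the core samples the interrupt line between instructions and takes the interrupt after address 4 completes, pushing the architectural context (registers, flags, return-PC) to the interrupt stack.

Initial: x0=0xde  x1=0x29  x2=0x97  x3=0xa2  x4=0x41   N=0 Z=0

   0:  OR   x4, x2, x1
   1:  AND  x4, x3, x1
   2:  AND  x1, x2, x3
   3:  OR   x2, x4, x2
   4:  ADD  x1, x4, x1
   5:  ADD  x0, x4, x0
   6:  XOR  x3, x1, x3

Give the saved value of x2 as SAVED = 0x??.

SAVED = 0xb7

after  0: x0=0xde x1=0x29 x2=0x97 x3=0xa2 x4=0xbf  N=1 Z=0
after  1: x0=0xde x1=0x29 x2=0x97 x3=0xa2 x4=0x20  N=0 Z=0
after  2: x0=0xde x1=0x82 x2=0x97 x3=0xa2 x4=0x20  N=1 Z=0
after  3: x0=0xde x1=0x82 x2=0xb7 x3=0xa2 x4=0x20  N=1 Z=0
after  4: x0=0xde x1=0xa2 x2=0xb7 x3=0xa2 x4=0x20  N=1 Z=0
-- IRQ taken; context saved, return-PC = 5 --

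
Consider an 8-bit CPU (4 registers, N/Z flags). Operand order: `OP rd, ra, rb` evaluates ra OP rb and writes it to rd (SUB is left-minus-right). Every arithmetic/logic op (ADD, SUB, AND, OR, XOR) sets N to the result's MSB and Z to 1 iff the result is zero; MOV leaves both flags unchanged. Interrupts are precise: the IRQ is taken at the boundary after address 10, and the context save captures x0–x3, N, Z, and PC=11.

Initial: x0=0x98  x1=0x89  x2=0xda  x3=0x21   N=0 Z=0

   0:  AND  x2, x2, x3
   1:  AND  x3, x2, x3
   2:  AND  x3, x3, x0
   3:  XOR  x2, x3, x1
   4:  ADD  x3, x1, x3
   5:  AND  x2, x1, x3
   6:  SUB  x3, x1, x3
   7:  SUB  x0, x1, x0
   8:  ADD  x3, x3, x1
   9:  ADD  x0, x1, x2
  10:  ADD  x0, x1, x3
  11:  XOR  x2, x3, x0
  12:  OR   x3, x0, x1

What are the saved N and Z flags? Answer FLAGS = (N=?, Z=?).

after  0: x0=0x98 x1=0x89 x2=0x00 x3=0x21  N=0 Z=1
after  1: x0=0x98 x1=0x89 x2=0x00 x3=0x00  N=0 Z=1
after  2: x0=0x98 x1=0x89 x2=0x00 x3=0x00  N=0 Z=1
after  3: x0=0x98 x1=0x89 x2=0x89 x3=0x00  N=1 Z=0
after  4: x0=0x98 x1=0x89 x2=0x89 x3=0x89  N=1 Z=0
after  5: x0=0x98 x1=0x89 x2=0x89 x3=0x89  N=1 Z=0
after  6: x0=0x98 x1=0x89 x2=0x89 x3=0x00  N=0 Z=1
after  7: x0=0xf1 x1=0x89 x2=0x89 x3=0x00  N=1 Z=0
after  8: x0=0xf1 x1=0x89 x2=0x89 x3=0x89  N=1 Z=0
after  9: x0=0x12 x1=0x89 x2=0x89 x3=0x89  N=0 Z=0
after 10: x0=0x12 x1=0x89 x2=0x89 x3=0x89  N=0 Z=0
-- IRQ taken; context saved, return-PC = 11 --

FLAGS = (N=0, Z=0)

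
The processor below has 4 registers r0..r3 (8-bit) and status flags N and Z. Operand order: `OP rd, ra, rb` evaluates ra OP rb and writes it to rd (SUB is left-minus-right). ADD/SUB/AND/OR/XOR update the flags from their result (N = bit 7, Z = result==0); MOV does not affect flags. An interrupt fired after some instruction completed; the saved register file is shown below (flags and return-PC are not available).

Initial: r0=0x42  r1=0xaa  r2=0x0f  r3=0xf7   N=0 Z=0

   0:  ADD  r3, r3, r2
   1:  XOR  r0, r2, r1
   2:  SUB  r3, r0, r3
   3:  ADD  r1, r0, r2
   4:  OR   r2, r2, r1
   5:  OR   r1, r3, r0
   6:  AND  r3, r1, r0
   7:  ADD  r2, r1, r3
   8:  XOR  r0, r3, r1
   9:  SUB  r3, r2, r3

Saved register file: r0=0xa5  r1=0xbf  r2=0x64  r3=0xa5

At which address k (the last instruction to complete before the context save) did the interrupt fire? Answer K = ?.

K = 7

after  0: r0=0x42 r1=0xaa r2=0x0f r3=0x06  N=0 Z=0
after  1: r0=0xa5 r1=0xaa r2=0x0f r3=0x06  N=1 Z=0
after  2: r0=0xa5 r1=0xaa r2=0x0f r3=0x9f  N=1 Z=0
after  3: r0=0xa5 r1=0xb4 r2=0x0f r3=0x9f  N=1 Z=0
after  4: r0=0xa5 r1=0xb4 r2=0xbf r3=0x9f  N=1 Z=0
after  5: r0=0xa5 r1=0xbf r2=0xbf r3=0x9f  N=1 Z=0
after  6: r0=0xa5 r1=0xbf r2=0xbf r3=0xa5  N=1 Z=0
after  7: r0=0xa5 r1=0xbf r2=0x64 r3=0xa5  N=0 Z=0
-- IRQ taken; context saved, return-PC = 8 --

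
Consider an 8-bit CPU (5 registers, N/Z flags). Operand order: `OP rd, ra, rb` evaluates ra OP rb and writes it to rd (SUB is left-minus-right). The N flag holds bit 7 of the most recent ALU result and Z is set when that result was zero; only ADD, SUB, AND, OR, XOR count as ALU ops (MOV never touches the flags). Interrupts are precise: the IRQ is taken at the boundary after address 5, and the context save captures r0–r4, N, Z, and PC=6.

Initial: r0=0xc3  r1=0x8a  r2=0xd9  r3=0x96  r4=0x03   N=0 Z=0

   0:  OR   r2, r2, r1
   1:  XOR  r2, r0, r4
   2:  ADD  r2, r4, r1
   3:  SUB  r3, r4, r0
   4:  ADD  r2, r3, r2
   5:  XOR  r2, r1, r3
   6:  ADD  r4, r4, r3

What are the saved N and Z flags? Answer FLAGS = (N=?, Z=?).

FLAGS = (N=1, Z=0)

after  0: r0=0xc3 r1=0x8a r2=0xdb r3=0x96 r4=0x03  N=1 Z=0
after  1: r0=0xc3 r1=0x8a r2=0xc0 r3=0x96 r4=0x03  N=1 Z=0
after  2: r0=0xc3 r1=0x8a r2=0x8d r3=0x96 r4=0x03  N=1 Z=0
after  3: r0=0xc3 r1=0x8a r2=0x8d r3=0x40 r4=0x03  N=0 Z=0
after  4: r0=0xc3 r1=0x8a r2=0xcd r3=0x40 r4=0x03  N=1 Z=0
after  5: r0=0xc3 r1=0x8a r2=0xca r3=0x40 r4=0x03  N=1 Z=0
-- IRQ taken; context saved, return-PC = 6 --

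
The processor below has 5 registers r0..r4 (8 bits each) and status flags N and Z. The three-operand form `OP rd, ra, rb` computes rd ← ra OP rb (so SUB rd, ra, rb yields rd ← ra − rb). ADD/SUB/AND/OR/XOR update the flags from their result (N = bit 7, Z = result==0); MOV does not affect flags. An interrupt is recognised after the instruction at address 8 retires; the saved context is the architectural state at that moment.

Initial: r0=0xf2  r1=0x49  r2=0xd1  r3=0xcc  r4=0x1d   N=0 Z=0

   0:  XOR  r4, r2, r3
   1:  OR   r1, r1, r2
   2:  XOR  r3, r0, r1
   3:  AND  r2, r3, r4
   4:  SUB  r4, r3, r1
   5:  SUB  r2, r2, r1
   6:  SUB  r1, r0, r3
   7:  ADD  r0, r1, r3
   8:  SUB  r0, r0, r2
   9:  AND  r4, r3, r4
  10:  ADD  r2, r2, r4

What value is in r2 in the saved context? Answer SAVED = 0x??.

SAVED = 0x30

after  0: r0=0xf2 r1=0x49 r2=0xd1 r3=0xcc r4=0x1d  N=0 Z=0
after  1: r0=0xf2 r1=0xd9 r2=0xd1 r3=0xcc r4=0x1d  N=1 Z=0
after  2: r0=0xf2 r1=0xd9 r2=0xd1 r3=0x2b r4=0x1d  N=0 Z=0
after  3: r0=0xf2 r1=0xd9 r2=0x09 r3=0x2b r4=0x1d  N=0 Z=0
after  4: r0=0xf2 r1=0xd9 r2=0x09 r3=0x2b r4=0x52  N=0 Z=0
after  5: r0=0xf2 r1=0xd9 r2=0x30 r3=0x2b r4=0x52  N=0 Z=0
after  6: r0=0xf2 r1=0xc7 r2=0x30 r3=0x2b r4=0x52  N=1 Z=0
after  7: r0=0xf2 r1=0xc7 r2=0x30 r3=0x2b r4=0x52  N=1 Z=0
after  8: r0=0xc2 r1=0xc7 r2=0x30 r3=0x2b r4=0x52  N=1 Z=0
-- IRQ taken; context saved, return-PC = 9 --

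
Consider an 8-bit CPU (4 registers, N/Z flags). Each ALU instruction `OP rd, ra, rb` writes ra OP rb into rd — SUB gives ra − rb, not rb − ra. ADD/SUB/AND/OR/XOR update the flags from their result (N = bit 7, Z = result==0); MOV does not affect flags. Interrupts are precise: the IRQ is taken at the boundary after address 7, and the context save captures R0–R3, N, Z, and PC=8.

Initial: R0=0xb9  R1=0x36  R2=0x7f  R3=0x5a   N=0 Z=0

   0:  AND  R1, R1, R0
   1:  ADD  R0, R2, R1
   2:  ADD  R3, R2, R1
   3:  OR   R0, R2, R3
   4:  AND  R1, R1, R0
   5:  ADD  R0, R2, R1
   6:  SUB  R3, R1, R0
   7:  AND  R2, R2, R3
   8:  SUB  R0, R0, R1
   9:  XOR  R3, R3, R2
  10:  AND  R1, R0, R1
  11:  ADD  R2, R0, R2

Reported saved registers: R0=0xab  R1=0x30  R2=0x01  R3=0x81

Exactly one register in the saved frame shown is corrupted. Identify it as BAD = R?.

after  0: R0=0xb9 R1=0x30 R2=0x7f R3=0x5a  N=0 Z=0
after  1: R0=0xaf R1=0x30 R2=0x7f R3=0x5a  N=1 Z=0
after  2: R0=0xaf R1=0x30 R2=0x7f R3=0xaf  N=1 Z=0
after  3: R0=0xff R1=0x30 R2=0x7f R3=0xaf  N=1 Z=0
after  4: R0=0xff R1=0x30 R2=0x7f R3=0xaf  N=0 Z=0
after  5: R0=0xaf R1=0x30 R2=0x7f R3=0xaf  N=1 Z=0
after  6: R0=0xaf R1=0x30 R2=0x7f R3=0x81  N=1 Z=0
after  7: R0=0xaf R1=0x30 R2=0x01 R3=0x81  N=0 Z=0
-- IRQ taken; context saved, return-PC = 8 --
mismatch: R0: reported 0xab vs actual 0xaf

BAD = R0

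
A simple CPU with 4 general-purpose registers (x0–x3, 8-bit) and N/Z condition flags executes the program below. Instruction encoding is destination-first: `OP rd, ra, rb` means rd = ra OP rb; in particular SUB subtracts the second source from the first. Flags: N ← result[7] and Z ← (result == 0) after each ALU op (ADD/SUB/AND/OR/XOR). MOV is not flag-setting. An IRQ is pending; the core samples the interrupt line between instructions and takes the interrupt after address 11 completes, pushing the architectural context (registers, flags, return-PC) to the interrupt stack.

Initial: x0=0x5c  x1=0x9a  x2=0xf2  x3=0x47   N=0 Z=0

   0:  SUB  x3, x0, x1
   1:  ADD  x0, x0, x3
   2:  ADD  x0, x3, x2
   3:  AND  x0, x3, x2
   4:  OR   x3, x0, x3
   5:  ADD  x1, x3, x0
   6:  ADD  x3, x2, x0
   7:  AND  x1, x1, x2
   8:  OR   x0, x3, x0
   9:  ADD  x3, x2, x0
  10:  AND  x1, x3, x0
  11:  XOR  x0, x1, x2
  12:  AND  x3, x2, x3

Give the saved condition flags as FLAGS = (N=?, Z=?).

FLAGS = (N=0, Z=0)

after  0: x0=0x5c x1=0x9a x2=0xf2 x3=0xc2  N=1 Z=0
after  1: x0=0x1e x1=0x9a x2=0xf2 x3=0xc2  N=0 Z=0
after  2: x0=0xb4 x1=0x9a x2=0xf2 x3=0xc2  N=1 Z=0
after  3: x0=0xc2 x1=0x9a x2=0xf2 x3=0xc2  N=1 Z=0
after  4: x0=0xc2 x1=0x9a x2=0xf2 x3=0xc2  N=1 Z=0
after  5: x0=0xc2 x1=0x84 x2=0xf2 x3=0xc2  N=1 Z=0
after  6: x0=0xc2 x1=0x84 x2=0xf2 x3=0xb4  N=1 Z=0
after  7: x0=0xc2 x1=0x80 x2=0xf2 x3=0xb4  N=1 Z=0
after  8: x0=0xf6 x1=0x80 x2=0xf2 x3=0xb4  N=1 Z=0
after  9: x0=0xf6 x1=0x80 x2=0xf2 x3=0xe8  N=1 Z=0
after 10: x0=0xf6 x1=0xe0 x2=0xf2 x3=0xe8  N=1 Z=0
after 11: x0=0x12 x1=0xe0 x2=0xf2 x3=0xe8  N=0 Z=0
-- IRQ taken; context saved, return-PC = 12 --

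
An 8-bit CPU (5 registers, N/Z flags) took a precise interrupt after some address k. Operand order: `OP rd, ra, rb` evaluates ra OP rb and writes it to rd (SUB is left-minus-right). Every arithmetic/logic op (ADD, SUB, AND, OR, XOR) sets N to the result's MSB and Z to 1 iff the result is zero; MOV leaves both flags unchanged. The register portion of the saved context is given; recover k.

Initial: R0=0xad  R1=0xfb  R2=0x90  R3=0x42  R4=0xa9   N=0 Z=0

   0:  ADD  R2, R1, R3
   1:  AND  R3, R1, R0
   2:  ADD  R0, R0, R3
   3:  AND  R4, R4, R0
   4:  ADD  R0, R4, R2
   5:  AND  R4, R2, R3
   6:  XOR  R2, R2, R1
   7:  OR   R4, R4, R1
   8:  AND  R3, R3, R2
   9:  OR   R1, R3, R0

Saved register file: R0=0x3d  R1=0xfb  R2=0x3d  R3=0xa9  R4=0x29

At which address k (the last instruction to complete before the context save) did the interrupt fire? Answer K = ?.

K = 5

after  0: R0=0xad R1=0xfb R2=0x3d R3=0x42 R4=0xa9  N=0 Z=0
after  1: R0=0xad R1=0xfb R2=0x3d R3=0xa9 R4=0xa9  N=1 Z=0
after  2: R0=0x56 R1=0xfb R2=0x3d R3=0xa9 R4=0xa9  N=0 Z=0
after  3: R0=0x56 R1=0xfb R2=0x3d R3=0xa9 R4=0x00  N=0 Z=1
after  4: R0=0x3d R1=0xfb R2=0x3d R3=0xa9 R4=0x00  N=0 Z=0
after  5: R0=0x3d R1=0xfb R2=0x3d R3=0xa9 R4=0x29  N=0 Z=0
-- IRQ taken; context saved, return-PC = 6 --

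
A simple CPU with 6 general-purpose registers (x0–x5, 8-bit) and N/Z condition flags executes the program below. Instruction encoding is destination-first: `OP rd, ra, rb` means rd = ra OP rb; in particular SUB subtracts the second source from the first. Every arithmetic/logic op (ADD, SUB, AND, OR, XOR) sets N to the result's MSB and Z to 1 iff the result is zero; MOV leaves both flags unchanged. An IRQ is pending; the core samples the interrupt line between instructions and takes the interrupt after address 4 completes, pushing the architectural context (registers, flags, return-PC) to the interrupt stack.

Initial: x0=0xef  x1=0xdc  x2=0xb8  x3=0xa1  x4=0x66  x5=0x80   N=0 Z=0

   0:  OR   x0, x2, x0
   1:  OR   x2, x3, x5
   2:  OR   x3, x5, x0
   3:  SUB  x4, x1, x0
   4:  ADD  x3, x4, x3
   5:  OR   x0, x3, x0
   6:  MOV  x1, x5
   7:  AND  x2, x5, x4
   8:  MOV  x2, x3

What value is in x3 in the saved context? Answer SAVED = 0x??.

SAVED = 0xdc

after  0: x0=0xff x1=0xdc x2=0xb8 x3=0xa1 x4=0x66 x5=0x80  N=1 Z=0
after  1: x0=0xff x1=0xdc x2=0xa1 x3=0xa1 x4=0x66 x5=0x80  N=1 Z=0
after  2: x0=0xff x1=0xdc x2=0xa1 x3=0xff x4=0x66 x5=0x80  N=1 Z=0
after  3: x0=0xff x1=0xdc x2=0xa1 x3=0xff x4=0xdd x5=0x80  N=1 Z=0
after  4: x0=0xff x1=0xdc x2=0xa1 x3=0xdc x4=0xdd x5=0x80  N=1 Z=0
-- IRQ taken; context saved, return-PC = 5 --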